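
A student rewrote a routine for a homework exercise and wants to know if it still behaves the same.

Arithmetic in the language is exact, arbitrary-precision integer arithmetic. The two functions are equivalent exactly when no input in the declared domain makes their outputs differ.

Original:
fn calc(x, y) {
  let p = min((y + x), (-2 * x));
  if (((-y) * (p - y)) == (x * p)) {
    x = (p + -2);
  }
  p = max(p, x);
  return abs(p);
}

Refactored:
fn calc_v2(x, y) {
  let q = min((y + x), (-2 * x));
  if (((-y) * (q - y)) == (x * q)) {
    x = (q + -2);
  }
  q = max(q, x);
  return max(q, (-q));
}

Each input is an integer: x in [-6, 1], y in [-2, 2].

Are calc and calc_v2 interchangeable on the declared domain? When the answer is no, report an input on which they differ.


The two versions differ — the changes include local variable names differ; and min/max/abs usage differs.
As a probe, take x=-2, y=-2: calc runs p=-4, then (((-y) * (p - y)) == (x * p)) is false, then p=-2, then returns 2; calc_v2 runs q=-4, then (((-y) * (q - y)) == (x * q)) is false, then q=-2, then returns 2; both end at 2.
An exhaustive pass over the 40 declared inputs shows identical outputs.
verdict: equivalent


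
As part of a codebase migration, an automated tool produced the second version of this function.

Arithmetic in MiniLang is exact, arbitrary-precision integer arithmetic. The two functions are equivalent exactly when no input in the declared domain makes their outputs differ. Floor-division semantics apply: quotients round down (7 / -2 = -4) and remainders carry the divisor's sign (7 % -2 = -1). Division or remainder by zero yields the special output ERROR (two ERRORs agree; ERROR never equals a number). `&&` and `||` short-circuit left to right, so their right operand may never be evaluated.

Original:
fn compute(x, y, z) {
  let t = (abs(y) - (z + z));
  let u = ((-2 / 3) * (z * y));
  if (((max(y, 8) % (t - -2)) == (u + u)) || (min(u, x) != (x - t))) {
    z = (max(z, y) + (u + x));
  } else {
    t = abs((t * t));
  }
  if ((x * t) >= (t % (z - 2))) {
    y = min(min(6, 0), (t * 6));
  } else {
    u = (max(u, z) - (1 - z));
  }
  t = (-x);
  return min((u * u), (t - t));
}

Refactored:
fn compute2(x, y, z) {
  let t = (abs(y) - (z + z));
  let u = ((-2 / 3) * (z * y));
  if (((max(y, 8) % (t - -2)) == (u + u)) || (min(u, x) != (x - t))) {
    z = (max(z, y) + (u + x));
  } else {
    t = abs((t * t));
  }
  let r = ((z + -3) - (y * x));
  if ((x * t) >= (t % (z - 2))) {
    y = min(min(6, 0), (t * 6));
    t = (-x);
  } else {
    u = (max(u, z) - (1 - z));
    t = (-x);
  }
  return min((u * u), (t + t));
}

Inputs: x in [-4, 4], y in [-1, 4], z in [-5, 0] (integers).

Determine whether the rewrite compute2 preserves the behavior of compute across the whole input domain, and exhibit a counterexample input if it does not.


At x=-4, y=-1, z=-5: compute gives 0, compute2 gives 8.
verdict: not equivalent; witness: x=-4, y=-1, z=-5


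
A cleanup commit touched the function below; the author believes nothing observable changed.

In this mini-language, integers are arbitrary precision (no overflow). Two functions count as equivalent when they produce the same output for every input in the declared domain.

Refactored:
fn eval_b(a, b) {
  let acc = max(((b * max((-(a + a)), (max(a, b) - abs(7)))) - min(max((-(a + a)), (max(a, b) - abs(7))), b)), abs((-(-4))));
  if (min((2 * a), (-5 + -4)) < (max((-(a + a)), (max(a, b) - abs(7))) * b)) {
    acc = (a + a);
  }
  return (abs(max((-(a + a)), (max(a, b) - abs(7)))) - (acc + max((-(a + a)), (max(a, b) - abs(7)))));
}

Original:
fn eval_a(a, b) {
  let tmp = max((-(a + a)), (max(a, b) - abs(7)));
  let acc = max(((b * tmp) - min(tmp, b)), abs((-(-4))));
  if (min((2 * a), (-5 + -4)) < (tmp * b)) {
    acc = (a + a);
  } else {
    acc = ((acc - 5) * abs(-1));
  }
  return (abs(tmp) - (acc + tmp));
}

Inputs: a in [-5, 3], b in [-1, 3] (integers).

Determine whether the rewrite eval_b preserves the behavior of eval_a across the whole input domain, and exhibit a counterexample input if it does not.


a=-5, b=-1 yields 1 from eval_a but -4 from eval_b.
verdict: not equivalent; witness: a=-5, b=-1


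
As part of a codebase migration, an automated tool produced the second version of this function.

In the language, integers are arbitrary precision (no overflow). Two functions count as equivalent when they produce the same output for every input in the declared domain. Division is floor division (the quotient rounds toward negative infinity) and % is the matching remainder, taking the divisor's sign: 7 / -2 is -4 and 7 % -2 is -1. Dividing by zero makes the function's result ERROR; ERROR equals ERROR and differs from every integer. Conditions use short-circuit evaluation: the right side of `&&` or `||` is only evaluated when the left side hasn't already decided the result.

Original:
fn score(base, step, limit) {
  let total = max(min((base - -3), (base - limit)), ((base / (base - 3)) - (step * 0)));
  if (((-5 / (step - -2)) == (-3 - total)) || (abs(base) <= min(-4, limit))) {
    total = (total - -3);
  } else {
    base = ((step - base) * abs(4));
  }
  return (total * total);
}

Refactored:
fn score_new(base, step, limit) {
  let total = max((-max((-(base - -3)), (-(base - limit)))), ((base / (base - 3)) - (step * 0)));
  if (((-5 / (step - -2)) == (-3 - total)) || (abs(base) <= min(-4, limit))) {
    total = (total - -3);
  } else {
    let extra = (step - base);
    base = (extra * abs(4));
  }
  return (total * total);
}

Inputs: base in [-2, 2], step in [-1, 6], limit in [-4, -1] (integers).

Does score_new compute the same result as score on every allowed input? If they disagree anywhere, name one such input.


The two versions differ — the changes include local variable names differ; and statement counts differ; and min/max/abs usage differs.
One worked example (base=1, step=6, limit=-4) — score: total := 4 | (((-5 / (step - -2)) == (-3 - total)) || (abs(base) <= min(-4, limit))): false | base := 20 | result 16; score_new: total := 4 | (((-5 / (step - -2)) == (-3 - total)) || (abs(base) <= min(-4, limit))): false | extra := 5 | base := 20 | result 16; agreement on 16.
Checked all 160 inputs in the declared domain: the outputs agree on every one.
verdict: equivalent


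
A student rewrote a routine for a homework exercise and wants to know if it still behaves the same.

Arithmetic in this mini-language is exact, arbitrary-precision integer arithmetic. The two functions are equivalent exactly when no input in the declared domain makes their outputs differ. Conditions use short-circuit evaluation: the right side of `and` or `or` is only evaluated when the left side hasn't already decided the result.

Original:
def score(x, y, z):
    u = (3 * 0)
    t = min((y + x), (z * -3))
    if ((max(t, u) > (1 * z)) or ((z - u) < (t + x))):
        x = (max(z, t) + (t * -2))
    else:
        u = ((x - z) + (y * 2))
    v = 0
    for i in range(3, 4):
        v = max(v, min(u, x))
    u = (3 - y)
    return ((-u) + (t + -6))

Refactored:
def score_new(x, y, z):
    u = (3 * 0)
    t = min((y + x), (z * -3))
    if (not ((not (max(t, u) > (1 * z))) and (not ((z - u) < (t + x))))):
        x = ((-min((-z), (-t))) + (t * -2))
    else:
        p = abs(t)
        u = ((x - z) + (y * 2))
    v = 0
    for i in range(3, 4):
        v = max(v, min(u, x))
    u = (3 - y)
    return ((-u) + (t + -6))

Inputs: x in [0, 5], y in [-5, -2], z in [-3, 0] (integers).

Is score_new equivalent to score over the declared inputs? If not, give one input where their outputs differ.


Equivalent — the differences include boolean connective usage differs; and min/max/abs usage differs; and local variable names differ; and statement counts differ, yet no declared input distinguishes the two.
As a probe, take x=5, y=-5, z=0: score runs u becomes 0; next t becomes 0; next ((max(t, u) > (1 * z)) or ((z - u) < (t + x))) evaluates to true; next x becomes 0; next v becomes 0; next at i=3:; next v becomes 0; next u becomes 8; next final value -14; score_new runs u becomes 0; next t becomes 0; next (not ((not (max(t, u) > (1 * z))) and (not ((z - u) < (t + x))))) evaluates to true; next x becomes 0; next v becomes 0; next at i=3:; next v becomes 0; next u becomes 8; next final value -14; both end at -14.
Sweeping the whole domain (96 inputs) finds no disagreement.
verdict: equivalent


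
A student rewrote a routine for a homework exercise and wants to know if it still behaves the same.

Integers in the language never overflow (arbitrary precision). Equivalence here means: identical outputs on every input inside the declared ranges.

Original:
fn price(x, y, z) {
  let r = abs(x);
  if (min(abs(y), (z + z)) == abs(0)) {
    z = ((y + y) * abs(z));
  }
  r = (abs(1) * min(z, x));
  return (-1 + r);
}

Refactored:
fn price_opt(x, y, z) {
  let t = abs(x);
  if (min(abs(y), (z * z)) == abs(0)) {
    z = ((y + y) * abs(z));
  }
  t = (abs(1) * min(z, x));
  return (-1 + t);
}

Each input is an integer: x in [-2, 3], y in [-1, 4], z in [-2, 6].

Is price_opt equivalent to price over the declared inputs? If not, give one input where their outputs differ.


Take x=-1, y=0, z=-2.
price: r := 1 | (min(abs(y), (z + z)) == abs(0)): false | r := -2 | result -3
price_opt: t := 1 | (min(abs(y), (z * z)) == abs(0)): true | z := 0 | t := -1 | result -2
-3 != -2, so the rewrite changes behavior.
verdict: not equivalent; witness: x=-1, y=0, z=-2


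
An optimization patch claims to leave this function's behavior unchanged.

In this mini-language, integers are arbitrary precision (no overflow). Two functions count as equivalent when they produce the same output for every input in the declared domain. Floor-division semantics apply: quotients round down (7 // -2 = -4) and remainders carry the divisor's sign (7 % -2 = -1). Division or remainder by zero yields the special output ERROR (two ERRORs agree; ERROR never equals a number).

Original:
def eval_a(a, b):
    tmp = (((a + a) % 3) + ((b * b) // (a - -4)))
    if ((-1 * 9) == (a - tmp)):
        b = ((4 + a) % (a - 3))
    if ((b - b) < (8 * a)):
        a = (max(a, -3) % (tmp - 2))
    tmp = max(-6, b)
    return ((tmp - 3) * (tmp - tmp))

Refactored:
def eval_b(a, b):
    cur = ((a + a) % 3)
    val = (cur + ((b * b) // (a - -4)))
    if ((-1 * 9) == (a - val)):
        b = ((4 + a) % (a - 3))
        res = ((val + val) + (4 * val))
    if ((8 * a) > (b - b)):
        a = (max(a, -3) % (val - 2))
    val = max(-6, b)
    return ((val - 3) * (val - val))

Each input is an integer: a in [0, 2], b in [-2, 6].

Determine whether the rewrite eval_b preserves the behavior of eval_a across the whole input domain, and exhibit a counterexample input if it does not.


Behavior is preserved: although constant usage differs; also arithmetic usage differs; also statement counts differ; also comparison usage differs; also local variable names differ, the outputs never diverge.
One worked example (a=1, b=0) — eval_a: tmp=2, then ((-1 * 9) == (a - tmp)) is false, then ((b - b) < (8 * a)) is true, then a zero divisor aborts: ERROR; eval_b: cur=2, then val=2, then ((-1 * 9) == (a - val)) is false, then ((8 * a) > (b - b)) is true, then a zero divisor aborts: ERROR; agreement on ERROR.
Across all 27 domain points the two functions coincide.
verdict: equivalent


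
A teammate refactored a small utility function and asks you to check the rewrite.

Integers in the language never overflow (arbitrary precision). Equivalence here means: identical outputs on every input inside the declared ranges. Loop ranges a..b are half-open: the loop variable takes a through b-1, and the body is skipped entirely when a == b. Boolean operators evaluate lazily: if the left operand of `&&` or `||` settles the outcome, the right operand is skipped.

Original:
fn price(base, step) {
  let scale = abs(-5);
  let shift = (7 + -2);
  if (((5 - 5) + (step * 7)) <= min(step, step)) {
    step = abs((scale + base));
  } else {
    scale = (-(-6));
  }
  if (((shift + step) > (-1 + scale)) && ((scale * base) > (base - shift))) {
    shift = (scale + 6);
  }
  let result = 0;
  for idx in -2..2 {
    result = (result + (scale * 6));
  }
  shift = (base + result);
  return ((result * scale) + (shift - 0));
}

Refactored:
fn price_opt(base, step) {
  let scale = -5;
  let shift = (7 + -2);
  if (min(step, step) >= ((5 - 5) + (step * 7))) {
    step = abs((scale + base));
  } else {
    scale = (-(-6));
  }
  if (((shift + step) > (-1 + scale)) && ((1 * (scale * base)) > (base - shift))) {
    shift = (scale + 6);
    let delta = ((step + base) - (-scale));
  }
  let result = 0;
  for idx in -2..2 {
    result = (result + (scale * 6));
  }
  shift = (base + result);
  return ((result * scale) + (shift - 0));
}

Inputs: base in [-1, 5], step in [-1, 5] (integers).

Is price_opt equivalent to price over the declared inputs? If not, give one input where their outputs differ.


There is a counterexample at base=-1, step=-1: 719 on one side, 479 on the other.
price: scale becomes 5; next shift becomes 5; next (((5 - 5) + (step * 7)) <= min(step, step)) evaluates to true; next step becomes 4; next (((shift + step) > (-1 + scale)) && ((scale * base) > (base - shift))) evaluates to true; next shift becomes 11; next result becomes 0; next at idx=-2:; next result becomes 30; next at idx=-1:; next result becomes 60; next at idx=0:; next result becomes 90; next at idx=1:; next result becomes 120; next shift becomes 119; next final value 719
price_opt: scale becomes -5; next shift becomes 5; next (min(step, step) >= ((5 - 5) + (step * 7))) evaluates to true; next step becomes 6; next (((shift + step) > (-1 + scale)) && ((1 * (scale * base)) > (base - shift))) evaluates to true; next shift becomes 1; next delta becomes 0; next result becomes 0; next at idx=-2:; next result becomes -30; next at idx=-1:; next result becomes -60; next at idx=0:; next result becomes -90; next at idx=1:; next result becomes -120; next shift becomes -121; next final value 479
verdict: not equivalent; witness: base=-1, step=-1


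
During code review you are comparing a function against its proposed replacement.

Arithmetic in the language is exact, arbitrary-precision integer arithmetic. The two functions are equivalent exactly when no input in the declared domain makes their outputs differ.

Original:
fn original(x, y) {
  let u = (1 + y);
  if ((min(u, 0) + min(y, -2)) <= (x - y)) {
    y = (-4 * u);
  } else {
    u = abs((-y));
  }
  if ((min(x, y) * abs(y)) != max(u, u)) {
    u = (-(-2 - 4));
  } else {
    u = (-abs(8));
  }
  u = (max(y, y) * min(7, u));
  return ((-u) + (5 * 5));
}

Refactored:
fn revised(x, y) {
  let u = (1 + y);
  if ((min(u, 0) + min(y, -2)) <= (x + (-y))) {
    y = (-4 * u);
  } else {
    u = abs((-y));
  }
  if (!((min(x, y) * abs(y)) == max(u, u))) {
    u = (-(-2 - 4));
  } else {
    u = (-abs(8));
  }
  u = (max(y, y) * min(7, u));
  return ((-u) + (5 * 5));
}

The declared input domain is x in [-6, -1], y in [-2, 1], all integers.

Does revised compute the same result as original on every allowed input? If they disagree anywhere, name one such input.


Reading the diff, among the changes: comparison usage differs, and arithmetic usage differs, and boolean connective usage differs.
As a probe, take x=-3, y=1: original runs u=2, then ((min(u, 0) + min(y, -2)) <= (x - y)) is false, then u=1, then ((min(x, y) * abs(y)) != max(u, u)) is true, then u=6, then u=6, then returns 19; revised runs u=2, then ((min(u, 0) + min(y, -2)) <= (x + (-y))) is false, then u=1, then (!((min(x, y) * abs(y)) == max(u, u))) is true, then u=6, then u=6, then returns 19; both end at 19.
Across all 24 domain points the two functions coincide.
verdict: equivalent


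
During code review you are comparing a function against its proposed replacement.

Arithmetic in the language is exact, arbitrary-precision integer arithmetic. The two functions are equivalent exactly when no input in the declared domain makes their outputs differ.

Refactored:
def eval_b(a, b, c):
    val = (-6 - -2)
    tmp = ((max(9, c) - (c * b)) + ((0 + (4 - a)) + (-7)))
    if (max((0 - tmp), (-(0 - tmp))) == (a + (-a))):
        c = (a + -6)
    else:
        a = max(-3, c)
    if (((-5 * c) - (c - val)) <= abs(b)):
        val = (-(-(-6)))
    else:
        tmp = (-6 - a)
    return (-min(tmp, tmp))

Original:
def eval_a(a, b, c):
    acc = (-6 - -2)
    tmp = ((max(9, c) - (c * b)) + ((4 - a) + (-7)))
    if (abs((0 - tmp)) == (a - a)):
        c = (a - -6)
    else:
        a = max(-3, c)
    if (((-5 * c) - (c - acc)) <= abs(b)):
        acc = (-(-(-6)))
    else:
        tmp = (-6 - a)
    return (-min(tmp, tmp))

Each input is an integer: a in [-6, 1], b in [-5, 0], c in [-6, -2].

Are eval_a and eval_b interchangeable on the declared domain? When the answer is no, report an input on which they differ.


Take a=-4, b=-5, c=-2.
eval_a: acc=-4, then tmp=0, then (abs((0 - tmp)) == (a - a)) is true, then c=2, then (((-5 * c) - (c - acc)) <= abs(b)) is true, then acc=-6, then returns 0
eval_b: val=-4, then tmp=0, then (max((0 - tmp), (-(0 - tmp))) == (a + (-a))) is true, then c=-10, then (((-5 * c) - (c - val)) <= abs(b)) is false, then tmp=-2, then returns 2
0 against 2: the behavior changed.
verdict: not equivalent; witness: a=-4, b=-5, c=-2


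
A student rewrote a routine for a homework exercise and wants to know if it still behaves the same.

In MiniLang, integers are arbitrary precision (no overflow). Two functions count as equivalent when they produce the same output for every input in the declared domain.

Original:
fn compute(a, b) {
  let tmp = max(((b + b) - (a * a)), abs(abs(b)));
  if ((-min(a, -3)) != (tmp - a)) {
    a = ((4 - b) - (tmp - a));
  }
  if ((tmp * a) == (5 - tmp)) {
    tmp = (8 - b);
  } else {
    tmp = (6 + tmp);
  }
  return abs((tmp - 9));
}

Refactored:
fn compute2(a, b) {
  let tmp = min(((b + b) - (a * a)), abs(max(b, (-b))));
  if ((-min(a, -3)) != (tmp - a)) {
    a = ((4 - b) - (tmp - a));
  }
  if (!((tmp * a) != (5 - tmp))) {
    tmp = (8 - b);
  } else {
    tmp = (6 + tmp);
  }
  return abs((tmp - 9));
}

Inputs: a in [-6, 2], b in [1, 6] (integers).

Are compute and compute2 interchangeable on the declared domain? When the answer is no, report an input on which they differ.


Evaluate both at a=-6, b=1.
compute: tmp=1, then ((-min(a, -3)) != (tmp - a)) is true, then a=-4, then ((tmp * a) == (5 - tmp)) is false, then tmp=7, then returns 2
compute2: tmp=-34, then ((-min(a, -3)) != (tmp - a)) is true, then a=31, then (!((tmp * a) != (5 - tmp))) is false, then tmp=-28, then returns 37
2 and 37 differ, so these are not the same function on this domain.
verdict: not equivalent; witness: a=-6, b=1


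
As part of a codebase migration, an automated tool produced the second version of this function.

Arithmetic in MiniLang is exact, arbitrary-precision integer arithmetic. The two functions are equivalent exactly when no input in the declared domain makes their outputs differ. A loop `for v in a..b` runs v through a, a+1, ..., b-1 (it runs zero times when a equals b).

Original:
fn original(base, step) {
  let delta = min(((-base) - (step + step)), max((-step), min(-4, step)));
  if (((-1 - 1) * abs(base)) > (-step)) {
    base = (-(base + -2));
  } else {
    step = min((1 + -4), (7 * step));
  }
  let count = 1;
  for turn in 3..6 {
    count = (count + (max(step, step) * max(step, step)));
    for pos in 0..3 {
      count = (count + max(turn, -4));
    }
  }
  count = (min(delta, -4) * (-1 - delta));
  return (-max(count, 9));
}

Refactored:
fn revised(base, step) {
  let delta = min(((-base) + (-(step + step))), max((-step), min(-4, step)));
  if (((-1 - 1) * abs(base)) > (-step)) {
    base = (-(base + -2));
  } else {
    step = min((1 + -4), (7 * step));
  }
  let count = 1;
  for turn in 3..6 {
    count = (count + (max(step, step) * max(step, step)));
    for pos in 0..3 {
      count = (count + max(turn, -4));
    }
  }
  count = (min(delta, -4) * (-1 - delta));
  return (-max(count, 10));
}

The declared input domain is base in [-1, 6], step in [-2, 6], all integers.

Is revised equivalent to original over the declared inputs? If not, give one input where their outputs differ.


Input base=-1, step=-1: -9 from original versus -10 from revised.
verdict: not equivalent; witness: base=-1, step=-1


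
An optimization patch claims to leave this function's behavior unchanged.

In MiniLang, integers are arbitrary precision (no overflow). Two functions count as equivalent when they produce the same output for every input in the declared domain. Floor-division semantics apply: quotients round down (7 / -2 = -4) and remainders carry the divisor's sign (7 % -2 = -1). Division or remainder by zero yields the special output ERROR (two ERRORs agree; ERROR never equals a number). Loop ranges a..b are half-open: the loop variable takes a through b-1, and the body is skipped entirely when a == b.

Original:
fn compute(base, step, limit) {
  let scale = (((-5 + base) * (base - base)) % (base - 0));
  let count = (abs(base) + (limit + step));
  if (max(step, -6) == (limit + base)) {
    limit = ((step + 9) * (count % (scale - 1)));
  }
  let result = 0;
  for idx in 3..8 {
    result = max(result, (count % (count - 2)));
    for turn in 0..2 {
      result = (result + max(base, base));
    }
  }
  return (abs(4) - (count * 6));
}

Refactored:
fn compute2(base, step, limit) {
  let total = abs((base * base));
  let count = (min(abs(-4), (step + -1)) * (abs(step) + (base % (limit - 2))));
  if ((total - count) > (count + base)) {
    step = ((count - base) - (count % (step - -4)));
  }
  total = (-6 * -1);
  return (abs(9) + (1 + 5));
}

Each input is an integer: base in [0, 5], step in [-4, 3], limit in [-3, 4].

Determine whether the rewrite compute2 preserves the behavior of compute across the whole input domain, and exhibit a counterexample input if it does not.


These are not equivalent — on base=0, step=-3, limit=-3 the outputs split (ERROR vs 15).
compute: division by zero -> ERROR
compute2: total = 0; count = -12; ((total - count) > (count + base)) -> true; step = -12; total = 6; return 15
verdict: not equivalent; witness: base=0, step=-3, limit=-3


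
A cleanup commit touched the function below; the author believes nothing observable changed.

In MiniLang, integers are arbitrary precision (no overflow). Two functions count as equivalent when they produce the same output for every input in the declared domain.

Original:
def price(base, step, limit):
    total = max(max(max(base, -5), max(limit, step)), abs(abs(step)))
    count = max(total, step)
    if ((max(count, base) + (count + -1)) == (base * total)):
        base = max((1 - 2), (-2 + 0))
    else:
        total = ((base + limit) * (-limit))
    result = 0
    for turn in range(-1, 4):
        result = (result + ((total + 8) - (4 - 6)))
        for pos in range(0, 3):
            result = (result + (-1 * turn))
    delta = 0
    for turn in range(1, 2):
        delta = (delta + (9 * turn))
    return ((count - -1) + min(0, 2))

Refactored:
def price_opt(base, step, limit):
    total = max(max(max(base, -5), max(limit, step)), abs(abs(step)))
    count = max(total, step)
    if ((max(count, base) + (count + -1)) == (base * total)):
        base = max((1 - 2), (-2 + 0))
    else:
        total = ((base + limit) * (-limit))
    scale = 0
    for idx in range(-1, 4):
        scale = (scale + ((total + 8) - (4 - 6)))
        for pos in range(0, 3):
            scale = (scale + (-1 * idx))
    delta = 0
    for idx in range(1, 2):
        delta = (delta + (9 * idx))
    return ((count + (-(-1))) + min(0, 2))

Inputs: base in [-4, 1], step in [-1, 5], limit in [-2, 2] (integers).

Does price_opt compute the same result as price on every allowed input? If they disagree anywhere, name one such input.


Changes here: local variable names differ, and arithmetic usage differs; the full 210-point sweep finds no disagreement.
verdict: equivalent


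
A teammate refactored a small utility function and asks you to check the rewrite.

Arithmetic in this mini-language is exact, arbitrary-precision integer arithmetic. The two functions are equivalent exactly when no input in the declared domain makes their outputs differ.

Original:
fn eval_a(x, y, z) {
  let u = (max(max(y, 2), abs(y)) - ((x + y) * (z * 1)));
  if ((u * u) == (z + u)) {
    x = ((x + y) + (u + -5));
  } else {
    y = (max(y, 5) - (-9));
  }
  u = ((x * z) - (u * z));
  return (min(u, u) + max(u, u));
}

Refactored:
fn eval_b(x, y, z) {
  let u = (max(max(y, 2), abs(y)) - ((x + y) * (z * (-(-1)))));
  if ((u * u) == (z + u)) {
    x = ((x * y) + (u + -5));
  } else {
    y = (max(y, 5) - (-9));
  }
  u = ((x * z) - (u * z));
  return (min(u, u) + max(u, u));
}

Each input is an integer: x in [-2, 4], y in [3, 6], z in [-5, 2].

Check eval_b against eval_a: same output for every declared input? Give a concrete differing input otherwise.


Not equivalent: x=-2, y=5, z=2 separates them (-8 vs -60).
eval_a: u=-1, then ((u * u) == (z + u)) is true, then x=-3, then u=-4, then returns -8
eval_b: u=-1, then ((u * u) == (z + u)) is true, then x=-16, then u=-30, then returns -60
verdict: not equivalent; witness: x=-2, y=5, z=2


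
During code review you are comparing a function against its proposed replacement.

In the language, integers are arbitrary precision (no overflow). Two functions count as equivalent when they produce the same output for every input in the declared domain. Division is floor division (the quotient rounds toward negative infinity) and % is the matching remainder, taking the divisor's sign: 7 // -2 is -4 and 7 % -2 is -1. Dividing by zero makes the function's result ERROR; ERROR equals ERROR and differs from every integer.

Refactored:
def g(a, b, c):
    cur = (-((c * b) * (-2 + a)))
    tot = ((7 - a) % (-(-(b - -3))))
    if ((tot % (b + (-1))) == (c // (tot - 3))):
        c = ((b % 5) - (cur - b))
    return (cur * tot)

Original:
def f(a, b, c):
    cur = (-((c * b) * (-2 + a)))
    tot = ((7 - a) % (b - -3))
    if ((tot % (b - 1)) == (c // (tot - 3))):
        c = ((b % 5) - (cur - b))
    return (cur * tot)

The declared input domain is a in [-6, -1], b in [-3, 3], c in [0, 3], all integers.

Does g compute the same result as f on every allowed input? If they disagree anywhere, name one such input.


Equivalent — the differences include arithmetic usage differs, yet no declared input distinguishes the two.
One worked example (a=-1, b=-2, c=0) — f: cur = 0; tot = 0; ((tot % (b - 1)) == (c // (tot - 3))) -> true; c = 1; return 0; g: cur = 0; tot = 0; ((tot % (b + (-1))) == (c // (tot - 3))) -> true; c = 1; return 0; agreement on 0.
An exhaustive pass over the 168 declared inputs shows identical outputs.
verdict: equivalent


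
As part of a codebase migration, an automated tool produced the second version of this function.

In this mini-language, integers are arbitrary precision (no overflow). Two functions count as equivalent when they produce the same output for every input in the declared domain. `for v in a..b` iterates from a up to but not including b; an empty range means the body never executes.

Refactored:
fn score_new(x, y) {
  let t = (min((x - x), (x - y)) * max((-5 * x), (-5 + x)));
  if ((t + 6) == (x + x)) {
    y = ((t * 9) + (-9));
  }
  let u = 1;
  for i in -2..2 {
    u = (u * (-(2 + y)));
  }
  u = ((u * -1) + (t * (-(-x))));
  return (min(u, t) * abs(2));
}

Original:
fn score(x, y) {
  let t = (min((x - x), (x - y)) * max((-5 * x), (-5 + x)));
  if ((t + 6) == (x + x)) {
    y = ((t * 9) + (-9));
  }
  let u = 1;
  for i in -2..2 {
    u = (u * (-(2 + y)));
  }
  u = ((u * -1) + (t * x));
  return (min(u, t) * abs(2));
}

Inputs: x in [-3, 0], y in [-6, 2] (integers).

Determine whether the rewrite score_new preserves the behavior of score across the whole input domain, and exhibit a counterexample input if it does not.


Changes here: same computation, different form; the full 36-point sweep finds no disagreement.
verdict: equivalent


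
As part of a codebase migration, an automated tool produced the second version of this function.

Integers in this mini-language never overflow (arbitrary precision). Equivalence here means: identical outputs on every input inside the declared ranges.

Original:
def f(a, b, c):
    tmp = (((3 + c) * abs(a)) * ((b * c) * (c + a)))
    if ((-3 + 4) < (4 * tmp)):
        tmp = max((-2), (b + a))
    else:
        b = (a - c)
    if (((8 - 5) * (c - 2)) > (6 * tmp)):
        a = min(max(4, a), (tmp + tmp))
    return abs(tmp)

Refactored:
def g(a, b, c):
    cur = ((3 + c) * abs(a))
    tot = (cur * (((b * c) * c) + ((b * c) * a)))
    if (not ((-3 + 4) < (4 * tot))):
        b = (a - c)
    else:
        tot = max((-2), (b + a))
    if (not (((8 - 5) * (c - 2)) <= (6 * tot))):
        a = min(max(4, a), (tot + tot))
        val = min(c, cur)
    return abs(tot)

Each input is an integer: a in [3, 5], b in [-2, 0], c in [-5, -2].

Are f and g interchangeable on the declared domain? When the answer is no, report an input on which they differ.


The two versions differ — the changes include comparison usage differs; boolean connective usage differs; statement counts differ; arithmetic usage differs; local variable names differ; min/max/abs usage differs.
Tracing a=5, b=-2, c=-3: f: tmp=0, then ((-3 + 4) < (4 * tmp)) is false, then b=8, then (((8 - 5) * (c - 2)) > (6 * tmp)) is false, then returns 0 | g: cur=0, then tot=0, then (not ((-3 + 4) < (4 * tot))) is true, then b=8, then (not (((8 - 5) * (c - 2)) <= (6 * tot))) is false, then returns 0 — matching result 0.
Every one of the 36 inputs gives matching results.
verdict: equivalent


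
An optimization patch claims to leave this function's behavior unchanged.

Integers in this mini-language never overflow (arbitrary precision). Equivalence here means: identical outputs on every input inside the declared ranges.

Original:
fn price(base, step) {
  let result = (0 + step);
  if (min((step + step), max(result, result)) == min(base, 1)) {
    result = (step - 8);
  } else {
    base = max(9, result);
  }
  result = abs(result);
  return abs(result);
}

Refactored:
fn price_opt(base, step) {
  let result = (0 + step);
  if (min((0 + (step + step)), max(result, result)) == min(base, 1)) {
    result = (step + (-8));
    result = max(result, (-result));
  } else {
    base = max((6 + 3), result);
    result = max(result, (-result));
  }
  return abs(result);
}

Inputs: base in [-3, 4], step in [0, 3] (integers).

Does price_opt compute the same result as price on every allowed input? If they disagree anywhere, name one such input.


Reading the diff, among the changes: arithmetic usage differs, min/max/abs usage differs, constant usage differs, statement counts differ.
Tracing base=-1, step=2: price: result := 2 | (min((step + step), max(result, result)) == min(base, 1)): false | base := 9 | result := 2 | result 2 | price_opt: result := 2 | (min((0 + (step + step)), max(result, result)) == min(base, 1)): false | base := 9 | result := 2 | result 2 — matching result 2.
An exhaustive pass over the 32 declared inputs shows identical outputs.
verdict: equivalent


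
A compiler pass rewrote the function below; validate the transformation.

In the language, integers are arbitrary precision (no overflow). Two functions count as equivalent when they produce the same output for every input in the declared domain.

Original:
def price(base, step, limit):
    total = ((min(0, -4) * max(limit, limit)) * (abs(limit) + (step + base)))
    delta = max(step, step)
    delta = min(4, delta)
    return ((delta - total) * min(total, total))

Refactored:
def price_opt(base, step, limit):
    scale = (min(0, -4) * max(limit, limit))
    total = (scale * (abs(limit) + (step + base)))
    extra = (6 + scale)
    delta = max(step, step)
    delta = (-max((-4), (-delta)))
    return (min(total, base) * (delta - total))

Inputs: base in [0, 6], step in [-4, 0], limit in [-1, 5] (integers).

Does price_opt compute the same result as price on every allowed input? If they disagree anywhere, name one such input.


The rewrite breaks on base=0, step=-4, limit=1, where the results are -192 and 0.
price: total = 12; delta = -4; delta = -4; return -192
price_opt: scale = -4; total = 12; extra = 2; delta = -4; delta = -4; return 0
verdict: not equivalent; witness: base=0, step=-4, limit=1


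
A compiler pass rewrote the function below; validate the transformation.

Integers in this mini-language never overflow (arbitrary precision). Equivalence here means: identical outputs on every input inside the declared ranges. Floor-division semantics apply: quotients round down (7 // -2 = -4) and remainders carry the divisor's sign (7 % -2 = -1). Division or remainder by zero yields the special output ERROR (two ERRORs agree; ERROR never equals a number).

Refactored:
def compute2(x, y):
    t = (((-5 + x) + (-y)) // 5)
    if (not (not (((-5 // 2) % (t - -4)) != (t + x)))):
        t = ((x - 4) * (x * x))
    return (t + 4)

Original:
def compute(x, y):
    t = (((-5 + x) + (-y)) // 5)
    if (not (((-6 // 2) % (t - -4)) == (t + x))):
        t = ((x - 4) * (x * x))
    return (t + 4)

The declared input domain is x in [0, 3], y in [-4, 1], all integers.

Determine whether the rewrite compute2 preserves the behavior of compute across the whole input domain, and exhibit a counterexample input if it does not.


Although `-6` became `-5`, no input in the stated domain can expose it; all 24 inputs agree.
verdict: equivalent


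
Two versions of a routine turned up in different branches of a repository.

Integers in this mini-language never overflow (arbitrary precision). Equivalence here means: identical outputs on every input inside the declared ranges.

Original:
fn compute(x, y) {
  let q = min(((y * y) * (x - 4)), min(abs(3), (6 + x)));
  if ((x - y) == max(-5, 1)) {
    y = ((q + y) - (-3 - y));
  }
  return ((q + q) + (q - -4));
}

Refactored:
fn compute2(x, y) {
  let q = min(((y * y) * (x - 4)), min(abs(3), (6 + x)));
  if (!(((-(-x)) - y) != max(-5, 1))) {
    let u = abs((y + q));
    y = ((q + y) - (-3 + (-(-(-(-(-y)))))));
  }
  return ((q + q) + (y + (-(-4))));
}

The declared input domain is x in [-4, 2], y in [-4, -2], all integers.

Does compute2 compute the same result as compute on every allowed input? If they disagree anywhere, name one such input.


Consider the input x=-4, y=-4.
compute: q becomes -128; next ((x - y) == max(-5, 1)) evaluates to false; next final value -380
compute2: q becomes -128; next (!(((-(-x)) - y) != max(-5, 1))) evaluates to false; next final value -256
-380 against -256: the behavior changed.
verdict: not equivalent; witness: x=-4, y=-4


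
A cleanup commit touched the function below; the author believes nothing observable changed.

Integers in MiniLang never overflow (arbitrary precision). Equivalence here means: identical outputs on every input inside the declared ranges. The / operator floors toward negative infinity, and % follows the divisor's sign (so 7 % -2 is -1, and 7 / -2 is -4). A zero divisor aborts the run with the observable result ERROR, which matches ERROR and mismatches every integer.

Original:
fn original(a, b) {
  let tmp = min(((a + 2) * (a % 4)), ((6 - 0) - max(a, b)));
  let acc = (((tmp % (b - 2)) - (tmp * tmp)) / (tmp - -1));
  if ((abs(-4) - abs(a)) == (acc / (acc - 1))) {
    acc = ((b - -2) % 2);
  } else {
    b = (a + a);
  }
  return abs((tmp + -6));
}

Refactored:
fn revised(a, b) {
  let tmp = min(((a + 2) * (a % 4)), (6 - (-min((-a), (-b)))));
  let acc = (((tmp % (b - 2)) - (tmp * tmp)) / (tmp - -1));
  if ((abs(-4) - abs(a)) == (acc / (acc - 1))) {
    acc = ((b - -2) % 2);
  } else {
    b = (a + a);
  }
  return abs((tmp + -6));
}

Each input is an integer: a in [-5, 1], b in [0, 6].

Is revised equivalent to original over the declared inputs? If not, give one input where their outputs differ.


The two are interchangeable: min/max/abs usage differs; and arithmetic usage differs; and constant usage differs, and every declared input agrees.
Spot check at a=1, b=4 — original: tmp := 2 | acc := -2 | ((abs(-4) - abs(a)) == (acc / (acc - 1))): false | b := 2 | result 4. revised: tmp := 2 | acc := -2 | ((abs(-4) - abs(a)) == (acc / (acc - 1))): false | b := 2 | result 4. Both give 4.
Sweeping the whole domain (49 inputs) finds no disagreement.
verdict: equivalent


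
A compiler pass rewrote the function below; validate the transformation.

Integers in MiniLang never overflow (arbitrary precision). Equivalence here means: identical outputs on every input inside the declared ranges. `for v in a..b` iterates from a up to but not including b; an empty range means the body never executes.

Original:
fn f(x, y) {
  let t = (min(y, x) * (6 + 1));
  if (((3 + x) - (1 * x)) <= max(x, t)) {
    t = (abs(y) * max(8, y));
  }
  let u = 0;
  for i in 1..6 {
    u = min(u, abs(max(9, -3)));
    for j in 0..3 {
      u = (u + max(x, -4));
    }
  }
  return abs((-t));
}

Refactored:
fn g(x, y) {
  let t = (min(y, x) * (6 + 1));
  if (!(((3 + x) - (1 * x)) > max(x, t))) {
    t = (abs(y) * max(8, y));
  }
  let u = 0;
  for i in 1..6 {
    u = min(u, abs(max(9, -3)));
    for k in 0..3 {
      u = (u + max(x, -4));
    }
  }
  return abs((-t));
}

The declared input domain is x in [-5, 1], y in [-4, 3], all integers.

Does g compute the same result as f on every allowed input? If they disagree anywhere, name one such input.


This is a faithful refactor — comparison usage differs; local variable names differ; boolean connective usage differs, but the computed results match everywhere.
As a probe, take x=1, y=3: f runs t := 7 | (((3 + x) - (1 * x)) <= max(x, t)): true | t := 24 | u := 0 | iter i=1: | u := 0 | iter j=0: | u := 1 | iter j=1: | u := 2 | iter j=2: | u := 3 | iter i=2: | u := 3 | iter j=0: | u := 4 | iter j=1: | u := 5 | iter j=2: | u := 6 | iter i=3: | u := 6 | iter j=0: | u := 7 | iter j=1: | u := 8 | iter j=2: | u := 9 | iter i=4: | u := 9 | iter j=0: | u := 10 | iter j=1: | u := 11 | iter j=2: | u := 12 | iter i=5: | u := 9 | iter j=0: | u := 10 | iter j=1: | u := 11 | iter j=2: | u := 12 | result 24; g runs t := 7 | (!(((3 + x) - (1 * x)) > max(x, t))): true | t := 24 | u := 0 | iter i=1: | u := 0 | iter k=0: | u := 1 | iter k=1: | u := 2 | iter k=2: | u := 3 | iter i=2: | u := 3 | iter k=0: | u := 4 | iter k=1: | u := 5 | iter k=2: | u := 6 | iter i=3: | u := 6 | iter k=0: | u := 7 | iter k=1: | u := 8 | iter k=2: | u := 9 | iter i=4: | u := 9 | iter k=0: | u := 10 | iter k=1: | u := 11 | iter k=2: | u := 12 | iter i=5: | u := 9 | iter k=0: | u := 10 | iter k=1: | u := 11 | iter k=2: | u := 12 | result 24; both end at 24.
Sweeping the whole domain (56 inputs) finds no disagreement.
verdict: equivalent


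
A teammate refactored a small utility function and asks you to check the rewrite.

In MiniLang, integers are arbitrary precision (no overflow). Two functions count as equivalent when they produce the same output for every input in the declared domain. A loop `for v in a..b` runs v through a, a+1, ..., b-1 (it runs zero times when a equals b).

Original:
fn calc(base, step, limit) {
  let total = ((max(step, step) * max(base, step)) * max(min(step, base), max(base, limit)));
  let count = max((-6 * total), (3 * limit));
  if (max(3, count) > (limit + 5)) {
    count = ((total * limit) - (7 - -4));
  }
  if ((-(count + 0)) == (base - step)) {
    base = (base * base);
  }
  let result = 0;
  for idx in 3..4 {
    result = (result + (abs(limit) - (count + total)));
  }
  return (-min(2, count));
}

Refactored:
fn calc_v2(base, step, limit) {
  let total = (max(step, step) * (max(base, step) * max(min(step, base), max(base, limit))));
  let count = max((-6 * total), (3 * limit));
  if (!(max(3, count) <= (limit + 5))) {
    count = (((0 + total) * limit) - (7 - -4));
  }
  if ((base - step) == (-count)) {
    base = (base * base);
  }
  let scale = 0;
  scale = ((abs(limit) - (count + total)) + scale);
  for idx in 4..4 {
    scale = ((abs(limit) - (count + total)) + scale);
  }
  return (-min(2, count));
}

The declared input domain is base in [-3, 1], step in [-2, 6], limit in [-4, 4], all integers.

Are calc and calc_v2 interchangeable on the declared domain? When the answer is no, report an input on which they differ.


Differences: local variable names differ, loop structure differs, boolean connective usage differs, comparison usage differs, arithmetic usage differs, min/max/abs usage differs, statement counts differ — yet all 405 inputs agree.
verdict: equivalent
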